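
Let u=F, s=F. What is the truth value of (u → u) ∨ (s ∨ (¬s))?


Substitute u=F, s=F:
u → u = F → F = T
¬s = T
s ∨ (¬s) = F ∨ T = T
(u → u) ∨ (s ∨ (¬s)) = T ∨ T = T

T


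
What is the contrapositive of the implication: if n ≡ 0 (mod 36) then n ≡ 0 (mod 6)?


The contrapositive of (P → Q) is (¬Q → ¬P); it is logically equivalent to the original.
Here P = 'n ≡ 0 (mod 36)' and Q = 'n ≡ 0 (mod 6)'.

If not (n ≡ 0 (mod 6)), then not (n ≡ 0 (mod 36)).


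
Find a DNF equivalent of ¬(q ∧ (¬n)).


Step 1: Apply De Morgan: ¬(q ∧ (¬n)) = ¬q ∨ ¬(¬n).
Step 2: Eliminate any double negations (¬¬X = X).

(¬q) ∨ n


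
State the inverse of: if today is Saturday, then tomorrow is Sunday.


The inverse of (P → Q) is (¬P → ¬Q). It is equivalent to the converse, not to the original.
Here P = 'today is Saturday' and Q = 'tomorrow is Sunday'.

If not (today is Saturday), then not (tomorrow is Sunday).


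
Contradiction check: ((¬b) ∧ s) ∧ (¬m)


Truth table over {b, m, s}:
b | m | s | φ
-------------
F | F | F | F
T | F | F | F
F | T | F | F
T | T | F | F
F | F | T | T
T | F | T | F
F | T | T | F
T | T | T | F
Satisfying assignment at row 5: b=F, m=F, s=T gives T.

No, it is not a contradiction.


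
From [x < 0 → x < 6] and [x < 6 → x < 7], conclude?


Hypothetical syllogism: from (P → Q) and (Q → R), infer (P → R).
Chain the two implications through the shared middle term 'x < 6'.

x < 0 → x < 7


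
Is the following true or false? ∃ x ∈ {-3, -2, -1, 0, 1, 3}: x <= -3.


Evaluate the predicate on each element: -3:T, -2:F, -1:F, 0:F, 1:F, 3:F.
Witness x = -3 satisfies the predicate.

T


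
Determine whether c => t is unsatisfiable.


Truth table over {c, t}:
c | t | φ
---------
False | False | True
True | False | False
False | True | True
True | True | True
Satisfying assignment at row 1: c=False, t=False gives True.

No, it is not a contradiction.


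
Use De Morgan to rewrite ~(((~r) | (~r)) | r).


De Morgan: the negation of a disjunction is the conjunction of the negations.
Distribute ~ across |, flipping it to &, and negate each literal.

(r & r) & (~r)


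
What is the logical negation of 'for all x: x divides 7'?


¬(for all x: φ) = there exists x: ¬φ, and ¬(there exists x: φ) = for all x: ¬φ.
Apply to the universal statement.

there exists x: NOT(x divides 7)


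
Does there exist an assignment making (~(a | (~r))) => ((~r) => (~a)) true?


Search for a satisfying assignment over {a, r}.
Try a=False, r=False: the formula evaluates to True.
A satisfying assignment exists.

Satisfiable.


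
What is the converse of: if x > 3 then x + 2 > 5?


The converse of (P → Q) is (Q → P). It is not in general equivalent to the original.
Here P = 'x > 3' and Q = 'x + 2 > 5'.

If x + 2 > 5, then x > 3.


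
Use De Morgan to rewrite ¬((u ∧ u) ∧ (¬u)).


De Morgan: the negation of a conjunction is the disjunction of the negations.
Distribute ¬ across ∧, flipping it to ∨, and negate each literal.

((¬u) ∨ (¬u)) ∨ u


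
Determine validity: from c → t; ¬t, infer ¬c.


This matches the form of modus tollens: the conclusion follows in every model of the premises.

Valid.


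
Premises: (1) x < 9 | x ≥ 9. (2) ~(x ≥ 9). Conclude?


Disjunctive syllogism: from (P ∨ Q) and ¬P, infer Q.
One disjunct, 'x ≥ 9', is ruled out; the other must hold.

x < 9


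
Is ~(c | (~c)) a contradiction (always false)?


Truth table over {c}:
c | φ
-----
False | False
True | False
Every row is false.

Yes, it is a contradiction.


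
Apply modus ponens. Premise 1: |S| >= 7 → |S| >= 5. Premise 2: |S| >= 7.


Modus ponens: from (P → Q) and P, infer Q.
P = '|S| >= 7' is asserted, and P → Q holds, so Q follows.

|S| >= 5.


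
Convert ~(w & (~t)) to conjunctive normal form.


Step 1: Apply De Morgan: ¬(w ∧ (¬t)) = ¬w ∨ ¬(¬t).
Step 2: Eliminate any double negations (¬¬X = X).

(~w) | t


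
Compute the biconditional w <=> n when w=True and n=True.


Biconditional is true when both operands have the same truth value.
Substitute: w=True, n=True.
True <=> True evaluates to True.

True


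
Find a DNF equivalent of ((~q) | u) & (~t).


Step 1: Distribute ∧ over ∨: ((¬q) ∨ u) ∧ (¬t) = ((¬q) ∧ (¬t)) ∨ (u ∧ (¬t)).

((~q) & (~t)) | (u & (~t))


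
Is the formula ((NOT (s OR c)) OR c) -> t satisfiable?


Search for a satisfying assignment over {c, s, t}.
Try c=F, s=T, t=F: the formula evaluates to T.
A satisfying assignment exists.

Satisfiable.


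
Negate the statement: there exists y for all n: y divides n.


Negation flips each quantifier (∀↔∃) and negates the inner predicate.
¬(there exists y for all n: φ) = for all y there exists n: ¬φ.

for all y there exists n: NOT(y divides n)


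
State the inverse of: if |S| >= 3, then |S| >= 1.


The inverse of (P → Q) is (¬P → ¬Q). It is equivalent to the converse, not to the original.
Here P = '|S| >= 3' and Q = '|S| >= 1'.

If not (|S| >= 3), then not (|S| >= 1).


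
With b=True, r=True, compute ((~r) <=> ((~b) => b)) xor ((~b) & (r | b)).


Substitute b=True, r=True:
~r = False
~b = False
(~b) => b = False => True = True
(~r) <=> ((~b) => b) = False <=> True = False
~b = False
r | b = True | True = True
(~b) & (r | b) = False & True = False
((~r) <=> ((~b) => b)) xor ((~b) & (r | b)) = False xor False = False

False


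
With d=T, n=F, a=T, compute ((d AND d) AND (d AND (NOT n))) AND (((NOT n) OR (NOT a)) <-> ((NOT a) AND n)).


Substitute d=T, n=F, a=T:
… (earlier sub-steps elided)
NOT n = T
d AND (NOT n) = T AND T = T
(d AND d) AND (d AND (NOT n)) = T AND T = T
NOT n = T
NOT a = F
(NOT n) OR (NOT a) = T OR F = T
NOT a = F
(NOT a) AND n = F AND F = F
((NOT n) OR (NOT a)) <-> ((NOT a) AND n) = T <-> F = F
((d AND d) AND (d AND (NOT n))) AND (((NOT n) OR (NOT a)) <-> ((NOT a) AND n)) = T AND F = F

F


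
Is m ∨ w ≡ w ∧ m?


Compare truth tables:
m | w | φ | ψ
-------------
F | F | F | F
T | F | T | F
F | T | T | F
T | T | T | T
They differ at row 2 (m=T, w=F): φ=T but ψ=F.

No, they are not logically equivalent.


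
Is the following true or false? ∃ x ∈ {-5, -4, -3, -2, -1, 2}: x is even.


Evaluate the predicate on each element: -5:F, -4:T, -3:F, -2:T, -1:F, 2:T.
Witness x = -4 satisfies the predicate.

T


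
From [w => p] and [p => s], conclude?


Hypothetical syllogism: from (P → Q) and (Q → R), infer (P → R).
Chain the two implications through the shared middle term 'p'.

w => s


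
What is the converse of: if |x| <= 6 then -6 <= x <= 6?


The converse of (P → Q) is (Q → P). It is not in general equivalent to the original.
Here P = '|x| <= 6' and Q = '-6 <= x <= 6'.

If -6 <= x <= 6, then |x| <= 6.


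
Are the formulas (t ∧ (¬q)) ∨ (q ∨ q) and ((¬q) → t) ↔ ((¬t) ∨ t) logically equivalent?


Compare truth tables:
q | t | φ | ψ
-------------
F | F | F | F
T | F | T | T
F | T | T | T
T | T | T | T
The columns φ and ψ agree on every row.

Yes, they are logically equivalent.


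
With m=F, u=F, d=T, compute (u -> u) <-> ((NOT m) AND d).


Substitute m=F, u=F, d=T:
u -> u = F -> F = T
NOT m = T
(NOT m) AND d = T AND T = T
(u -> u) <-> ((NOT m) AND d) = T <-> T = T

T


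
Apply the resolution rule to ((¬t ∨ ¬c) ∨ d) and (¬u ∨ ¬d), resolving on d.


The clauses contain complementary literals d and ¬d.
Resolution eliminates this pair and disjoins the remaining literals (merging duplicates).

((¬t ∨ ¬c) ∨ ¬u)


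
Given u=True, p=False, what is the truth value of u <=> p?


Biconditional is true when both operands have the same truth value.
Substitute: u=True, p=False.
True <=> False evaluates to False.

False


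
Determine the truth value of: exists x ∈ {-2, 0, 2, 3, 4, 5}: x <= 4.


Evaluate the predicate on each element: -2:True, 0:True, 2:True, 3:True, 4:True, 5:False.
Witness x = -2 satisfies the predicate.

True


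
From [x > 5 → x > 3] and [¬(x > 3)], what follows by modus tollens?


Modus tollens: from (P → Q) and ¬Q, infer ¬P.
Q = 'x > 3' is denied; since P → Q, P must also fail.

Not (x > 5).


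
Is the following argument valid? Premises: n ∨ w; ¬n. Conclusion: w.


This matches the form of disjunctive syllogism: the conclusion follows in every model of the premises.

Valid.


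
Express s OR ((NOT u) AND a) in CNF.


Step 1: Distribute ∨ over ∧: s ∨ ((¬u) ∧ a) = (s ∨ (¬u)) ∧ (s ∨ a).

(s OR (NOT u)) AND (s OR a)


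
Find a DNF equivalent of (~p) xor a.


Step 1: (¬p) ⊕ a is true exactly when they disagree: ((¬p) ∧ ¬a) ∨ (¬(¬p) ∧ a).
Step 2: Eliminate any double negations (¬¬X = X).

((~p) & (~a)) | (p & a)


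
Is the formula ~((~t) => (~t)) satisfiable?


Check all 2 assignments over {t}:
t | φ
-----
False | False
True | False
No assignment makes the formula true.

Unsatisfiable.


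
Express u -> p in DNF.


Step 1: Rewrite u → p as ¬u ∨ p.

(NOT u) OR p


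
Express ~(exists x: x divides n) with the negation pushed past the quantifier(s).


¬(forall x: φ) = exists x: ¬φ, and ¬(exists x: φ) = forall x: ¬φ.
Apply to the existential statement.

forall x: ~(x divides n)


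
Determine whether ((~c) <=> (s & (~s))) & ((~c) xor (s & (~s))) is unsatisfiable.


Truth table over {c, s}:
c | s | φ
---------
False | False | False
True | False | False
False | True | False
True | True | False
Every row is false.

Yes, it is a contradiction.


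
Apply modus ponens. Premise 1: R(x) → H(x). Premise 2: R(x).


Modus ponens: from (P → Q) and P, infer Q.
P = 'R(x)' is asserted, and P → Q holds, so Q follows.

H(x).


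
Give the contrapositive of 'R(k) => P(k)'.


The contrapositive of (P → Q) is (¬Q → ¬P); it is logically equivalent to the original.
Here P = 'R(k)' and Q = 'P(k)'.

If not (P(k)), then not (R(k)).


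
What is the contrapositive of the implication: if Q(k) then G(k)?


The contrapositive of (P → Q) is (¬Q → ¬P); it is logically equivalent to the original.
Here P = 'Q(k)' and Q = 'G(k)'.

If not (G(k)), then not (Q(k)).


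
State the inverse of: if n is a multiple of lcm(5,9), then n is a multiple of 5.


The inverse of (P → Q) is (¬P → ¬Q). It is equivalent to the converse, not to the original.
Here P = 'n is a multiple of lcm(5,9)' and Q = 'n is a multiple of 5'.

If not (n is a multiple of lcm(5,9)), then not (n is a multiple of 5).


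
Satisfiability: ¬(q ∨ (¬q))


Check all 2 assignments over {q}:
q | φ
-----
F | F
T | F
No assignment makes the formula true.

Unsatisfiable.


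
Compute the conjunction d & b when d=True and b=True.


Conjunction is true only when both operands are true.
Substitute: d=True, b=True.
True & True evaluates to True.

True


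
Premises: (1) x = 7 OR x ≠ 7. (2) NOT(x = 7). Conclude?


Disjunctive syllogism: from (P ∨ Q) and ¬P, infer Q.
One disjunct, 'x = 7', is ruled out; the other must hold.

x ≠ 7


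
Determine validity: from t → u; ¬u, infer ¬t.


This matches the form of modus tollens: the conclusion follows in every model of the premises.

Valid.


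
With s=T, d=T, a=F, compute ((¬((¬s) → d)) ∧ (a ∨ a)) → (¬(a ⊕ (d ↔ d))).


Substitute s=T, d=T, a=F:
¬s = F
(¬s) → d = F → T = T
¬((¬s) → d) = F
a ∨ a = F ∨ F = F
(¬((¬s) → d)) ∧ (a ∨ a) = F ∧ F = F
d ↔ d = T ↔ T = T
a ⊕ (d ↔ d) = F ⊕ T = T
¬(a ⊕ (d ↔ d)) = F
((¬((¬s) → d)) ∧ (a ∨ a)) → (¬(a ⊕ (d ↔ d))) = F → F = T

T


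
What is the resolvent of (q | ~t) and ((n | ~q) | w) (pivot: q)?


The clauses contain complementary literals q and ~q.
Resolution eliminates this pair and disjoins the remaining literals (merging duplicates).

((~t | n) | w)


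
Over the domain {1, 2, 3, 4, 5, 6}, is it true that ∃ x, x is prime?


Evaluate the predicate on each element: 1:F, 2:T, 3:T, 4:F, 5:T, 6:F.
Witness x = 2 satisfies the predicate.

T


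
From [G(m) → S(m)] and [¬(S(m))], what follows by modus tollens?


Modus tollens: from (P → Q) and ¬Q, infer ¬P.
Q = 'S(m)' is denied; since P → Q, P must also fail.

Not (G(m)).


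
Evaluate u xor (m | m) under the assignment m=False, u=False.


Substitute m=False, u=False:
m | m = False | False = False
u xor (m | m) = False xor False = False

False


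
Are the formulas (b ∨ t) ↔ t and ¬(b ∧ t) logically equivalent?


Compare truth tables:
b | t | φ | ψ
-------------
F | F | T | T
T | F | F | T
F | T | T | T
T | T | T | F
They differ at row 2 (b=T, t=F): φ=F but ψ=T.

No, they are not logically equivalent.


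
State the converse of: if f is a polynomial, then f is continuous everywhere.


The converse of (P → Q) is (Q → P). It is not in general equivalent to the original.
Here P = 'f is a polynomial' and Q = 'f is continuous everywhere'.

If f is continuous everywhere, then f is a polynomial.


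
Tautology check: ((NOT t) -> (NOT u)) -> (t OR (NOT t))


Build the truth table over {t, u}:
t | u | φ
---------
F | F | T
T | F | T
F | T | T
T | T | T
Every row evaluates to true.

Yes, it is a tautology.


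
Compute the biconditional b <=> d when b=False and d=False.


Biconditional is true when both operands have the same truth value.
Substitute: b=False, d=False.
False <=> False evaluates to True.

True


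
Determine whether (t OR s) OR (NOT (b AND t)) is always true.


Build the truth table over {b, s, t}:
b | s | t | φ
-------------
F | F | F | T
T | F | F | T
F | T | F | T
T | T | F | T
F | F | T | T
T | F | T | T
F | T | T | T
T | T | T | T
Every row evaluates to true.

Yes, it is a tautology.


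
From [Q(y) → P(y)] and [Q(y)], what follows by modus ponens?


Modus ponens: from (P → Q) and P, infer Q.
P = 'Q(y)' is asserted, and P → Q holds, so Q follows.

P(y).


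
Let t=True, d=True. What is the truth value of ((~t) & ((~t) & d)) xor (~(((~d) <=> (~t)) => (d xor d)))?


Substitute t=True, d=True:
… (earlier sub-steps elided)
~t = False
(~t) & d = False & True = False
(~t) & ((~t) & d) = False & False = False
~d = False
~t = False
(~d) <=> (~t) = False <=> False = True
d xor d = True xor True = False
((~d) <=> (~t)) => (d xor d) = True => False = False
~(((~d) <=> (~t)) => (d xor d)) = True
((~t) & ((~t) & d)) xor (~(((~d) <=> (~t)) => (d xor d))) = False xor True = True

True


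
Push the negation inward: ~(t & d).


De Morgan: the negation of a conjunction is the disjunction of the negations.
Distribute ~ across &, flipping it to |, and negate each literal.

(~t) | (~d)


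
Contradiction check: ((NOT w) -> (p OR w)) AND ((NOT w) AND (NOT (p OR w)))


Truth table over {p, w}:
p | w | φ
---------
F | F | F
T | F | F
F | T | F
T | T | F
Every row is false.

Yes, it is a contradiction.


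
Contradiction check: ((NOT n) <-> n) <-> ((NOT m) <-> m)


Truth table over {m, n}:
m | n | φ
---------
F | F | T
T | F | T
F | T | T
T | T | T
Satisfying assignment at row 1: m=F, n=F gives T.

No, it is not a contradiction.


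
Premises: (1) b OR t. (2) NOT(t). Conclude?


Disjunctive syllogism: from (P ∨ Q) and ¬P, infer Q.
One disjunct, 't', is ruled out; the other must hold.

b


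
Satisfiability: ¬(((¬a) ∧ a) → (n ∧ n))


Check all 4 assignments over {a, n}:
a | n | φ
---------
F | F | F
T | F | F
F | T | F
T | T | F
No assignment makes the formula true.

Unsatisfiable.


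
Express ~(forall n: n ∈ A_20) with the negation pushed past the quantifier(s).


¬(forall x: φ) = exists x: ¬φ, and ¬(exists x: φ) = forall x: ¬φ.
Apply to the universal statement.

exists n: ~(n ∈ A_20)


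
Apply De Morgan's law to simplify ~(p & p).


De Morgan: the negation of a conjunction is the disjunction of the negations.
Distribute ~ across &, flipping it to |, and negate each literal.

(~p) | (~p)


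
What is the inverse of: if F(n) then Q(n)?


The inverse of (P → Q) is (¬P → ¬Q). It is equivalent to the converse, not to the original.
Here P = 'F(n)' and Q = 'Q(n)'.

If not (F(n)), then not (Q(n)).


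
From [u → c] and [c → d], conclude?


Hypothetical syllogism: from (P → Q) and (Q → R), infer (P → R).
Chain the two implications through the shared middle term 'c'.

u → d


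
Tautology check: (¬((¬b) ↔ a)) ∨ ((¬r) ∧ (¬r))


Build the truth table over {a, b, r}:
a | b | r | φ
-------------
F | F | F | T
T | F | F | T
F | T | F | T
T | T | F | T
F | F | T | T
T | F | T | F
F | T | T | F
T | T | T | T
Counterexample at row 6: with a=T, b=F, r=T, the formula is F.

No, it is not a tautology.


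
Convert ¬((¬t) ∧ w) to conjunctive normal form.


Step 1: Apply De Morgan: ¬((¬t) ∧ w) = ¬(¬t) ∨ ¬w.
Step 2: Eliminate any double negations (¬¬X = X).

t ∨ (¬w)


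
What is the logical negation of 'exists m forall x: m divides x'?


Negation flips each quantifier (∀↔∃) and negates the inner predicate.
¬(exists m forall x: φ) = forall m exists x: ¬φ.

forall m exists x: ~(m divides x)


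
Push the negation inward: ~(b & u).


De Morgan: the negation of a conjunction is the disjunction of the negations.
Distribute ~ across &, flipping it to |, and negate each literal.

(~b) | (~u)


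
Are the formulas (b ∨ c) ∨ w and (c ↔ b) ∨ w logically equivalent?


Compare truth tables:
b | c | w | φ | ψ
-----------------
F | F | F | F | T
T | F | F | T | F
F | T | F | T | F
T | T | F | T | T
F | F | T | T | T
T | F | T | T | T
F | T | T | T | T
T | T | T | T | T
They differ at row 1 (b=F, c=F, w=F): φ=F but ψ=T.

No, they are not logically equivalent.


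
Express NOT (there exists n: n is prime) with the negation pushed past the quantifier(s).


¬(for all x: φ) = there exists x: ¬φ, and ¬(there exists x: φ) = for all x: ¬φ.
Apply to the existential statement.

for all n: NOT(n is prime)


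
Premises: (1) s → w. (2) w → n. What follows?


Hypothetical syllogism: from (P → Q) and (Q → R), infer (P → R).
Chain the two implications through the shared middle term 'w'.

s → n


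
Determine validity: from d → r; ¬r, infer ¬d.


This matches the form of modus tollens: the conclusion follows in every model of the premises.

Valid.


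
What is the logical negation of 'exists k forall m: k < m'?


Negation flips each quantifier (∀↔∃) and negates the inner predicate.
¬(exists k forall m: φ) = forall k exists m: ¬φ.

forall k exists m: ~(k < m)


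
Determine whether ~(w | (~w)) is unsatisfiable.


Truth table over {w}:
w | φ
-----
False | False
True | False
Every row is false.

Yes, it is a contradiction.


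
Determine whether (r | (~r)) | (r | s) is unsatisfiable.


Truth table over {r, s}:
r | s | φ
---------
False | False | True
True | False | True
False | True | True
True | True | True
Satisfying assignment at row 1: r=False, s=False gives True.

No, it is not a contradiction.


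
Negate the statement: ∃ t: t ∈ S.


¬(∀ x: φ) = ∃ x: ¬φ, and ¬(∃ x: φ) = ∀ x: ¬φ.
Apply to the existential statement.

∀ t: ¬(t ∈ S)


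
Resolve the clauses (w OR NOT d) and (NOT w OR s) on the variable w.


The clauses contain complementary literals w and NOTw.
Resolution eliminates this pair and disjoins the remaining literals (merging duplicates).

(NOT d OR s)


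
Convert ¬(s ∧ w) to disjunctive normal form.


Step 1: Apply De Morgan: ¬(s ∧ w) = ¬s ∨ ¬w.

(¬s) ∨ (¬w)


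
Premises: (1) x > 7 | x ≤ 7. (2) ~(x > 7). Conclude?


Disjunctive syllogism: from (P ∨ Q) and ¬P, infer Q.
One disjunct, 'x > 7', is ruled out; the other must hold.

x ≤ 7


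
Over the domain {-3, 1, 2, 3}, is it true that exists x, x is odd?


Evaluate the predicate on each element: -3:True, 1:True, 2:False, 3:True.
Witness x = -3 satisfies the predicate.

True


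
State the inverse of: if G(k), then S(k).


The inverse of (P → Q) is (¬P → ¬Q). It is equivalent to the converse, not to the original.
Here P = 'G(k)' and Q = 'S(k)'.

If not (G(k)), then not (S(k)).


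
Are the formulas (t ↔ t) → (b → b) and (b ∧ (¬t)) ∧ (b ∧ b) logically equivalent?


Compare truth tables:
b | t | φ | ψ
-------------
F | F | T | F
T | F | T | T
F | T | T | F
T | T | T | F
They differ at row 1 (b=F, t=F): φ=T but ψ=F.

No, they are not logically equivalent.


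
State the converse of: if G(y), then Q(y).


The converse of (P → Q) is (Q → P). It is not in general equivalent to the original.
Here P = 'G(y)' and Q = 'Q(y)'.

If Q(y), then G(y).


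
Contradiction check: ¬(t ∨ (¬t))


Truth table over {t}:
t | φ
-----
F | F
T | F
Every row is false.

Yes, it is a contradiction.


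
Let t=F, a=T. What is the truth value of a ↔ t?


Substitute t=F, a=T:
a ↔ t = T ↔ F = F

F


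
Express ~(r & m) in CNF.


Step 1: Apply De Morgan: ¬(r ∧ m) = ¬r ∨ ¬m.

(~r) | (~m)


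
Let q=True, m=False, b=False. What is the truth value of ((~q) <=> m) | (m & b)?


Substitute q=True, m=False, b=False:
~q = False
(~q) <=> m = False <=> False = True
m & b = False & False = False
((~q) <=> m) | (m & b) = True | False = True

True


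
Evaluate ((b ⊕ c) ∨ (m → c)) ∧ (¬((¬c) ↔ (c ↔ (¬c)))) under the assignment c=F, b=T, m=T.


Substitute c=F, b=T, m=T:
b ⊕ c = T ⊕ F = T
m → c = T → F = F
(b ⊕ c) ∨ (m → c) = T ∨ F = T
¬c = T
¬c = T
c ↔ (¬c) = F ↔ T = F
(¬c) ↔ (c ↔ (¬c)) = T ↔ F = F
¬((¬c) ↔ (c ↔ (¬c))) = T
((b ⊕ c) ∨ (m → c)) ∧ (¬((¬c) ↔ (c ↔ (¬c)))) = T ∧ T = T

T


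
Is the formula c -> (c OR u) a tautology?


Build the truth table over {c, u}:
c | u | φ
---------
F | F | T
T | F | T
F | T | T
T | T | T
Every row evaluates to true.

Yes, it is a tautology.


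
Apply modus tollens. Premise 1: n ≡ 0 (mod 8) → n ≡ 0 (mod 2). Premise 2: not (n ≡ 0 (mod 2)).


Modus tollens: from (P → Q) and ¬Q, infer ¬P.
Q = 'n ≡ 0 (mod 2)' is denied; since P → Q, P must also fail.

Not (n ≡ 0 (mod 8)).


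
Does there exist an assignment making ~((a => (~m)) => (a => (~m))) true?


Check all 4 assignments over {a, m}:
a | m | φ
---------
False | False | False
True | False | False
False | True | False
True | True | False
No assignment makes the formula true.

Unsatisfiable.


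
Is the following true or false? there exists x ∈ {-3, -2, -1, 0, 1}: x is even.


Evaluate the predicate on each element: -3:F, -2:T, -1:F, 0:T, 1:F.
Witness x = -2 satisfies the predicate.

T


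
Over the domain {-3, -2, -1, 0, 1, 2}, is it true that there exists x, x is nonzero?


Evaluate the predicate on each element: -3:T, -2:T, -1:T, 0:F, 1:T, 2:T.
Witness x = -3 satisfies the predicate.

T


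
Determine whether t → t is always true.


Build the truth table over {t}:
t | φ
-----
F | T
T | T
Every row evaluates to true.

Yes, it is a tautology.


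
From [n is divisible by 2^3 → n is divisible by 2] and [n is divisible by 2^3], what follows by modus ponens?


Modus ponens: from (P → Q) and P, infer Q.
P = 'n is divisible by 2^3' is asserted, and P → Q holds, so Q follows.

n is divisible by 2.


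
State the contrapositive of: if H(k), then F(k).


The contrapositive of (P → Q) is (¬Q → ¬P); it is logically equivalent to the original.
Here P = 'H(k)' and Q = 'F(k)'.

If not (F(k)), then not (H(k)).


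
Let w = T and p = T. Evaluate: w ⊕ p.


Exclusive or is true when exactly one operand is true.
Substitute: w=T, p=T.
T ⊕ T evaluates to F.

F


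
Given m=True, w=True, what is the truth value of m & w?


Conjunction is true only when both operands are true.
Substitute: m=True, w=True.
True & True evaluates to True.

True


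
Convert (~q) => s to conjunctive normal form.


Step 1: Rewrite (¬q) → s as ¬(¬q) ∨ s.
Step 2: Eliminate any double negations (¬¬X = X).

q | s


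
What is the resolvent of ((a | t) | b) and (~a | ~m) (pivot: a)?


The clauses contain complementary literals a and ~a.
Resolution eliminates this pair and disjoins the remaining literals (merging duplicates).

((b | t) | ~m)


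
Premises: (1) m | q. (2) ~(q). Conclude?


Disjunctive syllogism: from (P ∨ Q) and ¬P, infer Q.
One disjunct, 'q', is ruled out; the other must hold.

m


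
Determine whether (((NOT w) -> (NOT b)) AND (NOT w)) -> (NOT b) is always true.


Build the truth table over {b, w}:
b | w | φ
---------
F | F | T
T | F | T
F | T | T
T | T | T
Every row evaluates to true.

Yes, it is a tautology.


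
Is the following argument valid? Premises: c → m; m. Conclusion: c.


This is affirming the consequent (fallacy). There exist truth assignments where the premises are all true but the conclusion is false.

Invalid.


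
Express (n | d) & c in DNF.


Step 1: Distribute ∧ over ∨: (n ∨ d) ∧ c = (n ∧ c) ∨ (d ∧ c).

(n & c) | (d & c)


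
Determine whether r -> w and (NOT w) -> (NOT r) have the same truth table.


Compare truth tables:
r | w | φ | ψ
-------------
F | F | T | T
T | F | F | F
F | T | T | T
T | T | T | T
The columns φ and ψ agree on every row.

Yes, they are logically equivalent.


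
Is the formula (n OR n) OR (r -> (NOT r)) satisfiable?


Search for a satisfying assignment over {n, r}.
Try n=F, r=F: the formula evaluates to T.
A satisfying assignment exists.

Satisfiable.


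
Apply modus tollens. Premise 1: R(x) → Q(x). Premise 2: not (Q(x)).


Modus tollens: from (P → Q) and ¬Q, infer ¬P.
Q = 'Q(x)' is denied; since P → Q, P must also fail.

Not (R(x)).


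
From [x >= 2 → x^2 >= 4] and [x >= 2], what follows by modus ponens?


Modus ponens: from (P → Q) and P, infer Q.
P = 'x >= 2' is asserted, and P → Q holds, so Q follows.

x^2 >= 4.


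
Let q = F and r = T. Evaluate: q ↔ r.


Biconditional is true when both operands have the same truth value.
Substitute: q=F, r=T.
F ↔ T evaluates to F.

F


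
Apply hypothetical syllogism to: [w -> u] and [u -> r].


Hypothetical syllogism: from (P → Q) and (Q → R), infer (P → R).
Chain the two implications through the shared middle term 'u'.

w -> r


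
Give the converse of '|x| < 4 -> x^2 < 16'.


The converse of (P → Q) is (Q → P). It is not in general equivalent to the original.
Here P = '|x| < 4' and Q = 'x^2 < 16'.

If x^2 < 16, then |x| < 4.


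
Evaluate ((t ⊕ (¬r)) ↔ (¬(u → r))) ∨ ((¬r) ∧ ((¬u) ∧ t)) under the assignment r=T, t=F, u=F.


Substitute r=T, t=F, u=F:
¬r = F
t ⊕ (¬r) = F ⊕ F = F
u → r = F → T = T
¬(u → r) = F
(t ⊕ (¬r)) ↔ (¬(u → r)) = F ↔ F = T
¬r = F
¬u = T
(¬u) ∧ t = T ∧ F = F
(¬r) ∧ ((¬u) ∧ t) = F ∧ F = F
((t ⊕ (¬r)) ↔ (¬(u → r))) ∨ ((¬r) ∧ ((¬u) ∧ t)) = T ∨ F = T

T


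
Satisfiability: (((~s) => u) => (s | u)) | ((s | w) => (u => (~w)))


Search for a satisfying assignment over {s, u, w}.
Try s=False, u=False, w=False: the formula evaluates to True.
A satisfying assignment exists.

Satisfiable.


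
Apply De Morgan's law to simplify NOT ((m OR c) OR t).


De Morgan: the negation of a disjunction is the conjunction of the negations.
Distribute NOT across OR, flipping it to AND, and negate each literal.

((NOT m) AND (NOT c)) AND (NOT t)


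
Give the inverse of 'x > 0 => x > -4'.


The inverse of (P → Q) is (¬P → ¬Q). It is equivalent to the converse, not to the original.
Here P = 'x > 0' and Q = 'x > -4'.

If not (x > 0), then not (x > -4).


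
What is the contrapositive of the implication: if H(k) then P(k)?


The contrapositive of (P → Q) is (¬Q → ¬P); it is logically equivalent to the original.
Here P = 'H(k)' and Q = 'P(k)'.

If not (P(k)), then not (H(k)).


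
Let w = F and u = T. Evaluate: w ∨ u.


Disjunction is false only when both operands are false.
Substitute: w=F, u=T.
F ∨ T evaluates to T.

T


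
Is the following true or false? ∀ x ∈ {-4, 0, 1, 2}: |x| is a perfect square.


Evaluate the predicate on each element: -4:T, 0:T, 1:T, 2:F.
Counterexample x = 2 fails the predicate.

F


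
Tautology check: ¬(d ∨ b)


Build the truth table over {b, d}:
b | d | φ
---------
F | F | T
T | F | F
F | T | F
T | T | F
Counterexample at row 2: with b=T, d=F, the formula is F.

No, it is not a tautology.


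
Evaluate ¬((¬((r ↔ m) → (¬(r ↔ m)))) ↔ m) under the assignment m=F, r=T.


Substitute m=F, r=T:
r ↔ m = T ↔ F = F
r ↔ m = T ↔ F = F
¬(r ↔ m) = T
(r ↔ m) → (¬(r ↔ m)) = F → T = T
¬((r ↔ m) → (¬(r ↔ m))) = F
(¬((r ↔ m) → (¬(r ↔ m)))) ↔ m = F ↔ F = T
¬((¬((r ↔ m) → (¬(r ↔ m)))) ↔ m) = F

F


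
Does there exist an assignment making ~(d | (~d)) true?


Check all 2 assignments over {d}:
d | φ
-----
False | False
True | False
No assignment makes the formula true.

Unsatisfiable.


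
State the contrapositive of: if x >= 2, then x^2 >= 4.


The contrapositive of (P → Q) is (¬Q → ¬P); it is logically equivalent to the original.
Here P = 'x >= 2' and Q = 'x^2 >= 4'.

If not (x^2 >= 4), then not (x >= 2).


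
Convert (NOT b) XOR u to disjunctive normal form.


Step 1: (¬b) ⊕ u is true exactly when they disagree: ((¬b) ∧ ¬u) ∨ (¬(¬b) ∧ u).
Step 2: Eliminate any double negations (¬¬X = X).

((NOT b) AND (NOT u)) OR (b AND u)


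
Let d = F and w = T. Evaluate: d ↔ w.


Biconditional is true when both operands have the same truth value.
Substitute: d=F, w=T.
F ↔ T evaluates to F.

F


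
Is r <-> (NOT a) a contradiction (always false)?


Truth table over {a, r}:
a | r | φ
---------
F | F | F
T | F | T
F | T | T
T | T | F
Satisfying assignment at row 2: a=T, r=F gives T.

No, it is not a contradiction.


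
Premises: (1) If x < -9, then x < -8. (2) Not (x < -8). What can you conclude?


Modus tollens: from (P → Q) and ¬Q, infer ¬P.
Q = 'x < -8' is denied; since P → Q, P must also fail.

Not (x < -9).


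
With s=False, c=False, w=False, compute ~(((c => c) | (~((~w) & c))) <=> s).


Substitute s=False, c=False, w=False:
c => c = False => False = True
~w = True
(~w) & c = True & False = False
~((~w) & c) = True
(c => c) | (~((~w) & c)) = True | True = True
((c => c) | (~((~w) & c))) <=> s = True <=> False = False
~(((c => c) | (~((~w) & c))) <=> s) = True

True


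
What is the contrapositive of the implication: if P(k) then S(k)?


The contrapositive of (P → Q) is (¬Q → ¬P); it is logically equivalent to the original.
Here P = 'P(k)' and Q = 'S(k)'.

If not (S(k)), then not (P(k)).


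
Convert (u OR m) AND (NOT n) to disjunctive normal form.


Step 1: Distribute ∧ over ∨: (u ∨ m) ∧ (¬n) = (u ∧ (¬n)) ∨ (m ∧ (¬n)).

(u AND (NOT n)) OR (m AND (NOT n))


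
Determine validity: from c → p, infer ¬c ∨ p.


This matches the form of material implication: the conclusion follows in every model of the premises.

Valid.


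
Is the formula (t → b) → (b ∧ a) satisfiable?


Search for a satisfying assignment over {a, b, t}.
Try a=T, b=T, t=F: the formula evaluates to T.
A satisfying assignment exists.

Satisfiable.


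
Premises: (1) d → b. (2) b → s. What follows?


Hypothetical syllogism: from (P → Q) and (Q → R), infer (P → R).
Chain the two implications through the shared middle term 'b'.

d → s


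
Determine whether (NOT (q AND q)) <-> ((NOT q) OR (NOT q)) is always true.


Build the truth table over {q}:
q | φ
-----
F | T
T | T
Every row evaluates to true.

Yes, it is a tautology.


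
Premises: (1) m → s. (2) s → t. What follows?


Hypothetical syllogism: from (P → Q) and (Q → R), infer (P → R).
Chain the two implications through the shared middle term 's'.

m → t


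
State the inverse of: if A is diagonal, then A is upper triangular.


The inverse of (P → Q) is (¬P → ¬Q). It is equivalent to the converse, not to the original.
Here P = 'A is diagonal' and Q = 'A is upper triangular'.

If not (A is diagonal), then not (A is upper triangular).


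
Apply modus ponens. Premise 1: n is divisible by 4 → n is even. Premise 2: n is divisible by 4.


Modus ponens: from (P → Q) and P, infer Q.
P = 'n is divisible by 4' is asserted, and P → Q holds, so Q follows.

n is even.


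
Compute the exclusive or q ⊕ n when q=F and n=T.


Exclusive or is true when exactly one operand is true.
Substitute: q=F, n=T.
F ⊕ T evaluates to T.

T


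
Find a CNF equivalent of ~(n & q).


Step 1: Apply De Morgan: ¬(n ∧ q) = ¬n ∨ ¬q.

(~n) | (~q)


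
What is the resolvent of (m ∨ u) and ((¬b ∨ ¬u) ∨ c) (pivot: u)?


The clauses contain complementary literals u and ¬u.
Resolution eliminates this pair and disjoins the remaining literals (merging duplicates).

((m ∨ c) ∨ ¬b)


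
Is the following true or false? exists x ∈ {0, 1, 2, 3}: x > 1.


Evaluate the predicate on each element: 0:False, 1:False, 2:True, 3:True.
Witness x = 2 satisfies the predicate.

True


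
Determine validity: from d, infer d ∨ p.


This matches the form of disjunction introduction: the conclusion follows in every model of the premises.

Valid.


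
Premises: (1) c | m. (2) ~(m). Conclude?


Disjunctive syllogism: from (P ∨ Q) and ¬P, infer Q.
One disjunct, 'm', is ruled out; the other must hold.

c


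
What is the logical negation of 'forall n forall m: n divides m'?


Negation flips each quantifier (∀↔∃) and negates the inner predicate.
¬(forall n forall m: φ) = exists n exists m: ¬φ.

exists n exists m: ~(n divides m)


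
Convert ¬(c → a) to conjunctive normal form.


Step 1: Rewrite c → a as ¬c ∨ a.
Step 2: Negate: ¬(¬c ∨ a) = c ∧ ¬a (De Morgan + double negation).

c ∧ (¬a)


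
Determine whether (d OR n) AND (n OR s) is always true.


Build the truth table over {d, n, s}:
d | n | s | φ
-------------
F | F | F | F
T | F | F | F
F | T | F | T
T | T | F | T
F | F | T | F
T | F | T | T
F | T | T | T
T | T | T | T
Counterexample at row 1: with d=F, n=F, s=F, the formula is F.

No, it is not a tautology.


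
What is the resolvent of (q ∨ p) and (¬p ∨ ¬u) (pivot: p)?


The clauses contain complementary literals p and ¬p.
Resolution eliminates this pair and disjoins the remaining literals (merging duplicates).

(q ∨ ¬u)


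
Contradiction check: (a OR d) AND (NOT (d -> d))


Truth table over {a, d}:
a | d | φ
---------
F | F | F
T | F | F
F | T | F
T | T | F
Every row is false.

Yes, it is a contradiction.


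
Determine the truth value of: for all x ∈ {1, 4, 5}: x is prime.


Evaluate the predicate on each element: 1:F, 4:F, 5:T.
Counterexample x = 1 fails the predicate.

F


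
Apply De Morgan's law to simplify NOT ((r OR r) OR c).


De Morgan: the negation of a disjunction is the conjunction of the negations.
Distribute NOT across OR, flipping it to AND, and negate each literal.

((NOT r) AND (NOT r)) AND (NOT c)


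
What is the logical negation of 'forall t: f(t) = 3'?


¬(forall x: φ) = exists x: ¬φ, and ¬(exists x: φ) = forall x: ¬φ.
Apply to the universal statement.

exists t: ~(f(t) = 3)


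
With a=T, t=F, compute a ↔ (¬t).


Substitute a=T, t=F:
¬t = T
a ↔ (¬t) = T ↔ T = T

T


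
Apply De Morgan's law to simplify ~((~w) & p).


De Morgan: the negation of a conjunction is the disjunction of the negations.
Distribute ~ across &, flipping it to |, and negate each literal.

w | (~p)


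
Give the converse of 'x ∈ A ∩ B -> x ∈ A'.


The converse of (P → Q) is (Q → P). It is not in general equivalent to the original.
Here P = 'x ∈ A ∩ B' and Q = 'x ∈ A'.

If x ∈ A, then x ∈ A ∩ B.


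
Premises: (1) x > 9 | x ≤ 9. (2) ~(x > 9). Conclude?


Disjunctive syllogism: from (P ∨ Q) and ¬P, infer Q.
One disjunct, 'x > 9', is ruled out; the other must hold.

x ≤ 9


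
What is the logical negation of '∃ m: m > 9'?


¬(∀ x: φ) = ∃ x: ¬φ, and ¬(∃ x: φ) = ∀ x: ¬φ.
Apply to the existential statement.

∀ m: ¬(m > 9)


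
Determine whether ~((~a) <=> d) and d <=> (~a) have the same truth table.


Compare truth tables:
a | d | φ | ψ
-------------
False | False | True | False
True | False | False | True
False | True | False | True
True | True | True | False
They differ at row 1 (a=False, d=False): φ=True but ψ=False.

No, they are not logically equivalent.


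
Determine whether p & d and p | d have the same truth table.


Compare truth tables:
d | p | φ | ψ
-------------
False | False | False | False
True | False | False | True
False | True | False | True
True | True | True | True
They differ at row 2 (d=True, p=False): φ=False but ψ=True.

No, they are not logically equivalent.


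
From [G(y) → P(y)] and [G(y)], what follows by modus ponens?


Modus ponens: from (P → Q) and P, infer Q.
P = 'G(y)' is asserted, and P → Q holds, so Q follows.

P(y).


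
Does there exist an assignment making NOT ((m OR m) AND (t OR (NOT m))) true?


Search for a satisfying assignment over {m, t}.
Try m=F, t=F: the formula evaluates to T.
A satisfying assignment exists.

Satisfiable.


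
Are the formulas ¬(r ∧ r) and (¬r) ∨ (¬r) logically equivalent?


Compare truth tables:
r | φ | ψ
---------
F | T | T
T | F | F
The columns φ and ψ agree on every row.

Yes, they are logically equivalent.


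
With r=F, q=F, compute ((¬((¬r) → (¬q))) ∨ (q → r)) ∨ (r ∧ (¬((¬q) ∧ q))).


Substitute r=F, q=F:
… (earlier sub-steps elided)
¬q = T
(¬r) → (¬q) = T → T = T
¬((¬r) → (¬q)) = F
q → r = F → F = T
(¬((¬r) → (¬q))) ∨ (q → r) = F ∨ T = T
¬q = T
(¬q) ∧ q = T ∧ F = F
¬((¬q) ∧ q) = T
r ∧ (¬((¬q) ∧ q)) = F ∧ T = F
((¬((¬r) → (¬q))) ∨ (q → r)) ∨ (r ∧ (¬((¬q) ∧ q))) = T ∨ F = T

T


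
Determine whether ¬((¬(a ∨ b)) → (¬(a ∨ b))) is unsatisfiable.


Truth table over {a, b}:
a | b | φ
---------
F | F | F
T | F | F
F | T | F
T | T | F
Every row is false.

Yes, it is a contradiction.


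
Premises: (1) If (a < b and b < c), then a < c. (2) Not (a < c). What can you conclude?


Modus tollens: from (P → Q) and ¬Q, infer ¬P.
Q = 'a < c' is denied; since P → Q, P must also fail.

Not ((a < b and b < c)).


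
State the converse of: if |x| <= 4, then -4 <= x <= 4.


The converse of (P → Q) is (Q → P). It is not in general equivalent to the original.
Here P = '|x| <= 4' and Q = '-4 <= x <= 4'.

If -4 <= x <= 4, then |x| <= 4.


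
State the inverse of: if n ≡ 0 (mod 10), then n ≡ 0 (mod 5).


The inverse of (P → Q) is (¬P → ¬Q). It is equivalent to the converse, not to the original.
Here P = 'n ≡ 0 (mod 10)' and Q = 'n ≡ 0 (mod 5)'.

If not (n ≡ 0 (mod 10)), then not (n ≡ 0 (mod 5)).


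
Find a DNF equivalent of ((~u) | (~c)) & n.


Step 1: Distribute ∧ over ∨: ((¬u) ∨ (¬c)) ∧ n = ((¬u) ∧ n) ∨ ((¬c) ∧ n).

((~u) & n) | ((~c) & n)


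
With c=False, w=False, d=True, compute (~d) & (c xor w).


Substitute c=False, w=False, d=True:
~d = False
c xor w = False xor False = False
(~d) & (c xor w) = False & False = False

False


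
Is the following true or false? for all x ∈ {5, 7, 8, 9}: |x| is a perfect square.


Evaluate the predicate on each element: 5:F, 7:F, 8:F, 9:T.
Counterexample x = 5 fails the predicate.

F
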